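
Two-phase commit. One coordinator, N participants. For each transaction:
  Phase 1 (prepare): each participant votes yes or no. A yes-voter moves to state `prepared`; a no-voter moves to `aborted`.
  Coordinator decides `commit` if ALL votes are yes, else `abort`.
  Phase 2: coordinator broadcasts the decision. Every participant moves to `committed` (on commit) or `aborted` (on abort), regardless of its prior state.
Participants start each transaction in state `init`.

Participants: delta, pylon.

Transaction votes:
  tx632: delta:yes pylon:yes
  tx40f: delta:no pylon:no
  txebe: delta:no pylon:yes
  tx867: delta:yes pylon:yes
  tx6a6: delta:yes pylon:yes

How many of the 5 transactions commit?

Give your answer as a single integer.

tx632: all yes -> commit (commits=1)
tx40f: no from delta, pylon -> abort (commits=1)
txebe: no from delta -> abort (commits=1)
tx867: all yes -> commit (commits=2)
tx6a6: all yes -> commit (commits=3)

Answer: 3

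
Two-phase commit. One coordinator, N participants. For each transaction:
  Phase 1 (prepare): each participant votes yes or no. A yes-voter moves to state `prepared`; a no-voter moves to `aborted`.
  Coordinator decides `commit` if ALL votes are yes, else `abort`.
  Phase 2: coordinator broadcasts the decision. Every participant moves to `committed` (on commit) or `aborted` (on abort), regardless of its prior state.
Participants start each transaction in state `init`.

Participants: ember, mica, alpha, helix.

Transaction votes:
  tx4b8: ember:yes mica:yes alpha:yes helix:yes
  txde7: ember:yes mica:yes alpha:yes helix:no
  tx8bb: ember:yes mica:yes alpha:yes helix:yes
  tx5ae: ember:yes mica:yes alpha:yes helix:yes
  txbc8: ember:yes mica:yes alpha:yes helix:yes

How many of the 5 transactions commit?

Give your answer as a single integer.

Answer: 4

Derivation:
tx4b8: all yes -> commit (commits=1)
txde7: no from helix -> abort (commits=1)
tx8bb: all yes -> commit (commits=2)
tx5ae: all yes -> commit (commits=3)
txbc8: all yes -> commit (commits=4)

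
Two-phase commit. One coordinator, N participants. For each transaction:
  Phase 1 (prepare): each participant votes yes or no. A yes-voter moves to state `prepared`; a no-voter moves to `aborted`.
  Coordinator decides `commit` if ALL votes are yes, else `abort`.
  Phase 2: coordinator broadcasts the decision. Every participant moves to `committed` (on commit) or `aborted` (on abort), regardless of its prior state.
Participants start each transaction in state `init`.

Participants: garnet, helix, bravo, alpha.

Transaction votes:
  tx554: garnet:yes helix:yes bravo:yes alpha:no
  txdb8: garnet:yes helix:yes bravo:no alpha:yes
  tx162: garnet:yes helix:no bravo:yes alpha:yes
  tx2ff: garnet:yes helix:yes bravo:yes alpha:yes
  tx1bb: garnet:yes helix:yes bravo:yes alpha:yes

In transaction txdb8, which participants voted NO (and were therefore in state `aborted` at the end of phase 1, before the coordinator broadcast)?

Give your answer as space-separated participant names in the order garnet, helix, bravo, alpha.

Answer: bravo

Derivation:
Txn txdb8 phase 1: garnet yes -> prepared; helix yes -> prepared; bravo no -> aborted; alpha yes -> prepared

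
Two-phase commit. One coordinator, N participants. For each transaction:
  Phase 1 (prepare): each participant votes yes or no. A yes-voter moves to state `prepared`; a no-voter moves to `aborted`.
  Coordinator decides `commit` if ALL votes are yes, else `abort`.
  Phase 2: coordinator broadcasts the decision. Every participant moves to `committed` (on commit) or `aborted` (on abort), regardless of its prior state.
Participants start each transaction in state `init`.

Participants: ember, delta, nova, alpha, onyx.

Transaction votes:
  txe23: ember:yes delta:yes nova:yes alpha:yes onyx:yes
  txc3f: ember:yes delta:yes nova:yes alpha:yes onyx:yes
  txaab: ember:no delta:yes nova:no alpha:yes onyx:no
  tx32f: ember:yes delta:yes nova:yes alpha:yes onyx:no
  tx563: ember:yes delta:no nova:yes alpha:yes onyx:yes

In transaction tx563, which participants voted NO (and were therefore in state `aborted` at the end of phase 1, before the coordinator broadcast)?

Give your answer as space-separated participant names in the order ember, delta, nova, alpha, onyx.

Txn tx563 phase 1: ember yes -> prepared; delta no -> aborted; nova yes -> prepared; alpha yes -> prepared; onyx yes -> prepared

Answer: delta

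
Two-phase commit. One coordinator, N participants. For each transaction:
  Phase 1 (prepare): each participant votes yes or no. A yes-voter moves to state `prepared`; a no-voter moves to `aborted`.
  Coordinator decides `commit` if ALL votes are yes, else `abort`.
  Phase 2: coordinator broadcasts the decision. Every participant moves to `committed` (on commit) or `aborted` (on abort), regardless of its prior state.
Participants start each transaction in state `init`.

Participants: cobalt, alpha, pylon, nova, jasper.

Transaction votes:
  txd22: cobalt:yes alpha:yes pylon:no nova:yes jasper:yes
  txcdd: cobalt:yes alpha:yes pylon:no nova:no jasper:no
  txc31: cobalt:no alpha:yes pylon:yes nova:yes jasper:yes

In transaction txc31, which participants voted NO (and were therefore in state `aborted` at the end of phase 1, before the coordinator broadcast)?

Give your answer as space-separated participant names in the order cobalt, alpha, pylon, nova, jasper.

Txn txc31 phase 1: cobalt no -> aborted; alpha yes -> prepared; pylon yes -> prepared; nova yes -> prepared; jasper yes -> prepared

Answer: cobalt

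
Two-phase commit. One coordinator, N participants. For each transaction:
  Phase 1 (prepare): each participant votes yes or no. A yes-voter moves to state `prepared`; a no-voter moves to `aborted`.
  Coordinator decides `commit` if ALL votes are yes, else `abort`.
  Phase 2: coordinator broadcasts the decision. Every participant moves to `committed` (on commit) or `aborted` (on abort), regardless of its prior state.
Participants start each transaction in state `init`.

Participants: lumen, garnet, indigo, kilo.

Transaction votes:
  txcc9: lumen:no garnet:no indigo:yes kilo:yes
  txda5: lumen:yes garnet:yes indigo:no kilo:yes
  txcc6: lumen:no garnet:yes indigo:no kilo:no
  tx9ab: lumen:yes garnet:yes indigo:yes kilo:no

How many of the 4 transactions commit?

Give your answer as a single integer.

txcc9: no from lumen, garnet -> abort (commits=0)
txda5: no from indigo -> abort (commits=0)
txcc6: no from lumen, indigo, kilo -> abort (commits=0)
tx9ab: no from kilo -> abort (commits=0)

Answer: 0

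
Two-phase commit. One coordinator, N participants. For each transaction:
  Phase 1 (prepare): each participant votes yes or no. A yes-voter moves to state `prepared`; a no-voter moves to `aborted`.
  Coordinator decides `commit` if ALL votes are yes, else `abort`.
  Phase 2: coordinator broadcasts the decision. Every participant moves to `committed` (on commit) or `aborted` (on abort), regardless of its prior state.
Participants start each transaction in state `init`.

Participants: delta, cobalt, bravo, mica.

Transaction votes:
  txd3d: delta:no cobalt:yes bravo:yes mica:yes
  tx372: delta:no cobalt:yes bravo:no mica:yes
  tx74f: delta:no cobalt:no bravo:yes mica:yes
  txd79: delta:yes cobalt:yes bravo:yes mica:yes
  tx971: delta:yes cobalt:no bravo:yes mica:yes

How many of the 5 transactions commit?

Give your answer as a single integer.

txd3d: no from delta -> abort (commits=0)
tx372: no from delta, bravo -> abort (commits=0)
tx74f: no from delta, cobalt -> abort (commits=0)
txd79: all yes -> commit (commits=1)
tx971: no from cobalt -> abort (commits=1)

Answer: 1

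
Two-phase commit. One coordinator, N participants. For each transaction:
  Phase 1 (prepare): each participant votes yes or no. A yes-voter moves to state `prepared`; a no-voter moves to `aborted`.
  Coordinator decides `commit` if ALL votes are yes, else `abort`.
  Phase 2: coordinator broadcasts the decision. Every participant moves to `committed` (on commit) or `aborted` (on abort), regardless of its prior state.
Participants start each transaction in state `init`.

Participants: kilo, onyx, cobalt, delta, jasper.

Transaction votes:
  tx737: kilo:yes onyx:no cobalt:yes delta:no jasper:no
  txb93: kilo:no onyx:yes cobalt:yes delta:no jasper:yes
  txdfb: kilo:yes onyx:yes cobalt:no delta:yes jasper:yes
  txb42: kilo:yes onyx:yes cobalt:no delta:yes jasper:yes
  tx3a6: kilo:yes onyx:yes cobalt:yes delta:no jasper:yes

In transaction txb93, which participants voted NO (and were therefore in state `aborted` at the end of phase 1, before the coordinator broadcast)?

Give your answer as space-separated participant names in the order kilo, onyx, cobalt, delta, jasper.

Answer: kilo delta

Derivation:
Txn txb93 phase 1: kilo no -> aborted; onyx yes -> prepared; cobalt yes -> prepared; delta no -> aborted; jasper yes -> prepared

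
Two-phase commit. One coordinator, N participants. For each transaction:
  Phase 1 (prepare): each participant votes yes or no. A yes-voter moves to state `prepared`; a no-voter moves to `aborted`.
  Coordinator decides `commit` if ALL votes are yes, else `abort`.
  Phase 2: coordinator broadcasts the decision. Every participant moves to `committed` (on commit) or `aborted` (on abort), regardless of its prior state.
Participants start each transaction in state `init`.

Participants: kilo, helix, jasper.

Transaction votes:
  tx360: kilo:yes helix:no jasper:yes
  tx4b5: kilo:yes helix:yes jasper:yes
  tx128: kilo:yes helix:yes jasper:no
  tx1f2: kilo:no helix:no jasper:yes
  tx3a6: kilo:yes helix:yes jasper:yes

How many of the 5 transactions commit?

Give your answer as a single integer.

Answer: 2

Derivation:
tx360: no from helix -> abort (commits=0)
tx4b5: all yes -> commit (commits=1)
tx128: no from jasper -> abort (commits=1)
tx1f2: no from kilo, helix -> abort (commits=1)
tx3a6: all yes -> commit (commits=2)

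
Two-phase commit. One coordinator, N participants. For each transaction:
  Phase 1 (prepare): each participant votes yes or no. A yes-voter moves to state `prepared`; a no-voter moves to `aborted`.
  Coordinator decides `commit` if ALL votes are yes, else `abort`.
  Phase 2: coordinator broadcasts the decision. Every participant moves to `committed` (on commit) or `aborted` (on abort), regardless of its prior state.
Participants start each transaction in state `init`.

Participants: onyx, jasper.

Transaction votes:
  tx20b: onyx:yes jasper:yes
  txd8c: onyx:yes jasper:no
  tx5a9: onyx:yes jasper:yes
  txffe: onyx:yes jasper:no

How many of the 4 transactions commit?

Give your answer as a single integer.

tx20b: all yes -> commit (commits=1)
txd8c: no from jasper -> abort (commits=1)
tx5a9: all yes -> commit (commits=2)
txffe: no from jasper -> abort (commits=2)

Answer: 2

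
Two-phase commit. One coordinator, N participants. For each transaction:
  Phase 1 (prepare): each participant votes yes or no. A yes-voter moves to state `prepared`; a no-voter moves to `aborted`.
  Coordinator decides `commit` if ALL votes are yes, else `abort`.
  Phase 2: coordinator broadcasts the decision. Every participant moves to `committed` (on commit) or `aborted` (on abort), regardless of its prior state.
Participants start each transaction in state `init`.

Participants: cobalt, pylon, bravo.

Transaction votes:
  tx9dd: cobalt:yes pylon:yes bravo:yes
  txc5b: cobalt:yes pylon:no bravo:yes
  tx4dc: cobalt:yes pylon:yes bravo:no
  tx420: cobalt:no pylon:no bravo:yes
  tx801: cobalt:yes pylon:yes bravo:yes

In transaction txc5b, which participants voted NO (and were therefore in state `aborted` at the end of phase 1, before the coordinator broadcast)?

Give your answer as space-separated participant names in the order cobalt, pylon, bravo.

Answer: pylon

Derivation:
Txn txc5b phase 1: cobalt yes -> prepared; pylon no -> aborted; bravo yes -> prepared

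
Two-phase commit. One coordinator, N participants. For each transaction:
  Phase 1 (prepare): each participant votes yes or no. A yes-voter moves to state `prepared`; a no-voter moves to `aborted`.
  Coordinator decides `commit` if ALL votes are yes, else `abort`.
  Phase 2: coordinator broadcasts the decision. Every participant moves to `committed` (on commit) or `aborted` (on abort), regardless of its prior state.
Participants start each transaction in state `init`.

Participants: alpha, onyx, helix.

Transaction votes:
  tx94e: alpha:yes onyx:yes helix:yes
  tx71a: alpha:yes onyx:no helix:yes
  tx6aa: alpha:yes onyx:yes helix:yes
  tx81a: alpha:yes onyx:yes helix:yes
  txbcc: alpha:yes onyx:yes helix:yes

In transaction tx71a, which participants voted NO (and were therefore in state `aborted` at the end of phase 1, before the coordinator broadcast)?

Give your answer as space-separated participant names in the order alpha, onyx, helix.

Txn tx71a phase 1: alpha yes -> prepared; onyx no -> aborted; helix yes -> prepared

Answer: onyx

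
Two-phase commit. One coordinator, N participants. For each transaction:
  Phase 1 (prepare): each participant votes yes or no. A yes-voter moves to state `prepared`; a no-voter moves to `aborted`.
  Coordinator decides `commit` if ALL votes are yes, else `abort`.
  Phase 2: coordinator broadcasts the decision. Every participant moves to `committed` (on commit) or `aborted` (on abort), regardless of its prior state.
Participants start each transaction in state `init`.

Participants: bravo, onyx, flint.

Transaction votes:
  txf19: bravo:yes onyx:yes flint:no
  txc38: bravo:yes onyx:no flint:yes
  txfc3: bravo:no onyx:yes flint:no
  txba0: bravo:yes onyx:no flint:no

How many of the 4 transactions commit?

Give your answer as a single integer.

Answer: 0

Derivation:
txf19: no from flint -> abort (commits=0)
txc38: no from onyx -> abort (commits=0)
txfc3: no from bravo, flint -> abort (commits=0)
txba0: no from onyx, flint -> abort (commits=0)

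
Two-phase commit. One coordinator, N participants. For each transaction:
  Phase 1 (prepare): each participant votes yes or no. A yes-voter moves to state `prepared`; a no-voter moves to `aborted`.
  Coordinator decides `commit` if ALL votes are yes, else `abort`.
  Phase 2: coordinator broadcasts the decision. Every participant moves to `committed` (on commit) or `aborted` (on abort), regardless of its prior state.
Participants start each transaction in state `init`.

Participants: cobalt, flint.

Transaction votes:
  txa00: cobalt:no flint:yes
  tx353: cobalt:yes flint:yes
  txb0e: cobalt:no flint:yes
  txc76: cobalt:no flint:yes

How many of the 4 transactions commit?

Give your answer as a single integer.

txa00: no from cobalt -> abort (commits=0)
tx353: all yes -> commit (commits=1)
txb0e: no from cobalt -> abort (commits=1)
txc76: no from cobalt -> abort (commits=1)

Answer: 1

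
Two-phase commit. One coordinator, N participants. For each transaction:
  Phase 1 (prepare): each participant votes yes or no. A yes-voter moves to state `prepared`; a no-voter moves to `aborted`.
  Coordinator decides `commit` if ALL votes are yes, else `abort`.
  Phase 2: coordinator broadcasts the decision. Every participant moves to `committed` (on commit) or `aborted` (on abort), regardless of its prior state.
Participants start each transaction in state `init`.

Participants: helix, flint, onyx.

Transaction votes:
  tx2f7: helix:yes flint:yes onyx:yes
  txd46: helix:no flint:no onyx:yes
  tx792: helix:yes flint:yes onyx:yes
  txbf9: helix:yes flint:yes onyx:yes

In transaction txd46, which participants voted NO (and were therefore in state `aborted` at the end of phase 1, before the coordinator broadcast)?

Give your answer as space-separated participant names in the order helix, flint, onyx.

Answer: helix flint

Derivation:
Txn txd46 phase 1: helix no -> aborted; flint no -> aborted; onyx yes -> prepared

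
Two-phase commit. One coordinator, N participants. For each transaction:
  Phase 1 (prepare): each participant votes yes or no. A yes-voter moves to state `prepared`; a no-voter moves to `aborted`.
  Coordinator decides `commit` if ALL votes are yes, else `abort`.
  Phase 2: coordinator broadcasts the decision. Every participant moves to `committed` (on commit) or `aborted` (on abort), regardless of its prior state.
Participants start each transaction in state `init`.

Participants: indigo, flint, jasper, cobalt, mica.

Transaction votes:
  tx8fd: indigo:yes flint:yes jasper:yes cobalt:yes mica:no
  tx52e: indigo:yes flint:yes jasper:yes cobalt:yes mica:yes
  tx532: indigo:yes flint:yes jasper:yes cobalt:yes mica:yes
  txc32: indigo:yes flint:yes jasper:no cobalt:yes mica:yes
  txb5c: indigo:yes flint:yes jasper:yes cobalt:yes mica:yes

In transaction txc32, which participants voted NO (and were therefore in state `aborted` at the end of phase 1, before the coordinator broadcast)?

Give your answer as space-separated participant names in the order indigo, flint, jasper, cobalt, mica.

Answer: jasper

Derivation:
Txn txc32 phase 1: indigo yes -> prepared; flint yes -> prepared; jasper no -> aborted; cobalt yes -> prepared; mica yes -> prepared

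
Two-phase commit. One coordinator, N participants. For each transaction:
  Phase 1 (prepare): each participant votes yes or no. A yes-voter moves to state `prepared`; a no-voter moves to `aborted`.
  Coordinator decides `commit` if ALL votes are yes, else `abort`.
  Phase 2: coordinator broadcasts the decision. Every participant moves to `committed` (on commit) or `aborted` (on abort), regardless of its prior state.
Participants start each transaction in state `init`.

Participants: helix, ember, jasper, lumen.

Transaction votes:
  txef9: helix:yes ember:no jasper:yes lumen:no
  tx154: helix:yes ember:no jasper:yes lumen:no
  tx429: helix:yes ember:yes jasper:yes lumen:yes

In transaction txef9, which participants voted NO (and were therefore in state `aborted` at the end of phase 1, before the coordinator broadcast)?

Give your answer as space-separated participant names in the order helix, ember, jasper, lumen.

Txn txef9 phase 1: helix yes -> prepared; ember no -> aborted; jasper yes -> prepared; lumen no -> aborted

Answer: ember lumen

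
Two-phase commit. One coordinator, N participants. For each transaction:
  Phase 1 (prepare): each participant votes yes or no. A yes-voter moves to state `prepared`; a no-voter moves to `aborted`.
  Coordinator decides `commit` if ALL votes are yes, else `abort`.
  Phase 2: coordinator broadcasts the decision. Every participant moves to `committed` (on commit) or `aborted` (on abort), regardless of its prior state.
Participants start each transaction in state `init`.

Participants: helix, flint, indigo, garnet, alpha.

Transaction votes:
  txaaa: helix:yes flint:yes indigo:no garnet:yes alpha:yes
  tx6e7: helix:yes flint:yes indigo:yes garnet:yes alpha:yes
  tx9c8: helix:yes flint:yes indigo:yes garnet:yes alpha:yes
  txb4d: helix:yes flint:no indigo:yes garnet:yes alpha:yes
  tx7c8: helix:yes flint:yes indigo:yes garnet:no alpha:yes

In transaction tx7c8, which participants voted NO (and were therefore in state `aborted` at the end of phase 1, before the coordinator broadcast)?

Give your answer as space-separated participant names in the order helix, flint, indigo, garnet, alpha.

Answer: garnet

Derivation:
Txn tx7c8 phase 1: helix yes -> prepared; flint yes -> prepared; indigo yes -> prepared; garnet no -> aborted; alpha yes -> prepared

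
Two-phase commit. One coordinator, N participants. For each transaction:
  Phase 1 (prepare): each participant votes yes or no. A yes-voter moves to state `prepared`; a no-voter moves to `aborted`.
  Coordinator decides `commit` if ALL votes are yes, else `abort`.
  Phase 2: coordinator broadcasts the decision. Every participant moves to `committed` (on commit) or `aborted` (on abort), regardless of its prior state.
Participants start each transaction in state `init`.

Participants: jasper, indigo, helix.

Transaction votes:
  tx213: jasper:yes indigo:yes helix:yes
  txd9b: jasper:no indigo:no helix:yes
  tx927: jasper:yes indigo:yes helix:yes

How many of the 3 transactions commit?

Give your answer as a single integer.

tx213: all yes -> commit (commits=1)
txd9b: no from jasper, indigo -> abort (commits=1)
tx927: all yes -> commit (commits=2)

Answer: 2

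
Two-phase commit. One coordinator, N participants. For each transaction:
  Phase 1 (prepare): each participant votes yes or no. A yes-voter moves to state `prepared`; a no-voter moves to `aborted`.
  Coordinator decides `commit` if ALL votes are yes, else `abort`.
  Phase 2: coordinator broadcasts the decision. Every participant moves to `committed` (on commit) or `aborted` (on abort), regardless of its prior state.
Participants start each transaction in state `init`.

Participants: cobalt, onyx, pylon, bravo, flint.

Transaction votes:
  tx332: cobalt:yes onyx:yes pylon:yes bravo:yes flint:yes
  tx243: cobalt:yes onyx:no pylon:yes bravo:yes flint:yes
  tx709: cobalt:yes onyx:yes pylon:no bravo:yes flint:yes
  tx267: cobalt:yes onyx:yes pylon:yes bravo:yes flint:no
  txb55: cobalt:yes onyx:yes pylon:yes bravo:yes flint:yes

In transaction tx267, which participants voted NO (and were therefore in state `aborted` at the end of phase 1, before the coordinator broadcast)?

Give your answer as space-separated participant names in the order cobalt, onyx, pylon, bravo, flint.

Txn tx267 phase 1: cobalt yes -> prepared; onyx yes -> prepared; pylon yes -> prepared; bravo yes -> prepared; flint no -> aborted

Answer: flint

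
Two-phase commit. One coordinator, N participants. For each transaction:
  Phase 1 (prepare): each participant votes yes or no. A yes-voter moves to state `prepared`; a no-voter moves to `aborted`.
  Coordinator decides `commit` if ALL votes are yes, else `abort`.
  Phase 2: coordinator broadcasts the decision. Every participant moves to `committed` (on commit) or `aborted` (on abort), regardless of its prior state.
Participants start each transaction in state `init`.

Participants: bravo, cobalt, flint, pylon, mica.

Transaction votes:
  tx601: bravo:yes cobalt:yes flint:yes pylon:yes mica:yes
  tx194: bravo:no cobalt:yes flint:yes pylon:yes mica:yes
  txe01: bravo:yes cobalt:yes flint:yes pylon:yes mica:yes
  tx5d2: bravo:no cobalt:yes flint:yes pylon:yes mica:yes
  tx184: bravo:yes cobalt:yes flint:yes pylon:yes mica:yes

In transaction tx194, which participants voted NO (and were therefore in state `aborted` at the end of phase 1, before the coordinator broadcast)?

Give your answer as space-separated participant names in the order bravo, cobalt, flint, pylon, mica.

Txn tx194 phase 1: bravo no -> aborted; cobalt yes -> prepared; flint yes -> prepared; pylon yes -> prepared; mica yes -> prepared

Answer: bravo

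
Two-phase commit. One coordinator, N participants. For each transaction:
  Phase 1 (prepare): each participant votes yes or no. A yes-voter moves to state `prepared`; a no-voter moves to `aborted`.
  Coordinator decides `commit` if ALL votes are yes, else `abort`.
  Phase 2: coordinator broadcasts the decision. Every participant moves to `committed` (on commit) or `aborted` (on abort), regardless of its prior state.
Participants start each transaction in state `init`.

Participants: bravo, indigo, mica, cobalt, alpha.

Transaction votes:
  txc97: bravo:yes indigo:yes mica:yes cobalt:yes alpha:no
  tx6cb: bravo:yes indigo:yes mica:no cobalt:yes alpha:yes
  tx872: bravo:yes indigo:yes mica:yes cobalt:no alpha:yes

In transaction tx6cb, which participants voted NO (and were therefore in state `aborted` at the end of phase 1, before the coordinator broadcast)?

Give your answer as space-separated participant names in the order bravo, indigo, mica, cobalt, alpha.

Txn tx6cb phase 1: bravo yes -> prepared; indigo yes -> prepared; mica no -> aborted; cobalt yes -> prepared; alpha yes -> prepared

Answer: mica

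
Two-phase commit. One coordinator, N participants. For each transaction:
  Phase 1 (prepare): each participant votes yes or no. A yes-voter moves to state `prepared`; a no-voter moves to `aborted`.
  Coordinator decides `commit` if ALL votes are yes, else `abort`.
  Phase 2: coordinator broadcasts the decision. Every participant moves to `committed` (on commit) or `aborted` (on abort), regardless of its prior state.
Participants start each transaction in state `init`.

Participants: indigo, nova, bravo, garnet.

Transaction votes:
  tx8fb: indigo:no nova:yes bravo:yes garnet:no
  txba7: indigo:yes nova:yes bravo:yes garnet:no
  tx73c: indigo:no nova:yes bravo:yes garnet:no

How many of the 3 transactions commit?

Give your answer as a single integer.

Answer: 0

Derivation:
tx8fb: no from indigo, garnet -> abort (commits=0)
txba7: no from garnet -> abort (commits=0)
tx73c: no from indigo, garnet -> abort (commits=0)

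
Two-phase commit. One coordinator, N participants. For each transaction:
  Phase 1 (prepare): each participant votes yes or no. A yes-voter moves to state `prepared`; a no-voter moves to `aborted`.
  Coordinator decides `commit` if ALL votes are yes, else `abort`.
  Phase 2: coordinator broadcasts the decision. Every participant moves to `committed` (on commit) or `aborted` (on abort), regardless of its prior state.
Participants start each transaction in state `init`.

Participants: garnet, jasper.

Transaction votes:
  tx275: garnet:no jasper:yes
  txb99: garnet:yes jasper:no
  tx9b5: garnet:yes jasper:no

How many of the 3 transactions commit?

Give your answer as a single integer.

Answer: 0

Derivation:
tx275: no from garnet -> abort (commits=0)
txb99: no from jasper -> abort (commits=0)
tx9b5: no from jasper -> abort (commits=0)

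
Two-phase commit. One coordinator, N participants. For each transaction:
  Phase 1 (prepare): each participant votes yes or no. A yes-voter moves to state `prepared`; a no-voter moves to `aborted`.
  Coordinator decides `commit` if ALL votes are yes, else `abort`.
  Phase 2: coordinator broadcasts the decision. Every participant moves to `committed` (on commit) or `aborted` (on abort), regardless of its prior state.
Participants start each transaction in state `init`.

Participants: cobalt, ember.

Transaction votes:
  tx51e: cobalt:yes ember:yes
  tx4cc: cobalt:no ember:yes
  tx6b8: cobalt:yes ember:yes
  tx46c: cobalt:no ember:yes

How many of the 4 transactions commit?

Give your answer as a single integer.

Answer: 2

Derivation:
tx51e: all yes -> commit (commits=1)
tx4cc: no from cobalt -> abort (commits=1)
tx6b8: all yes -> commit (commits=2)
tx46c: no from cobalt -> abort (commits=2)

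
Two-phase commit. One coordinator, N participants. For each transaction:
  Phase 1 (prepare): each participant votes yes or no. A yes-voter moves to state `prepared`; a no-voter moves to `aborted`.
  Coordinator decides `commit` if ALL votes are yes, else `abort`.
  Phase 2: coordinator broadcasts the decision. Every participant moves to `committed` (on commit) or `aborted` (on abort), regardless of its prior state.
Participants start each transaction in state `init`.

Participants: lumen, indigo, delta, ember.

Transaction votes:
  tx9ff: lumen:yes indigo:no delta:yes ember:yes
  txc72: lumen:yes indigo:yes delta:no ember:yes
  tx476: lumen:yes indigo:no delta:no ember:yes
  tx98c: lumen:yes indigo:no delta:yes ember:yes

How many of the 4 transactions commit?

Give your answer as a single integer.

Answer: 0

Derivation:
tx9ff: no from indigo -> abort (commits=0)
txc72: no from delta -> abort (commits=0)
tx476: no from indigo, delta -> abort (commits=0)
tx98c: no from indigo -> abort (commits=0)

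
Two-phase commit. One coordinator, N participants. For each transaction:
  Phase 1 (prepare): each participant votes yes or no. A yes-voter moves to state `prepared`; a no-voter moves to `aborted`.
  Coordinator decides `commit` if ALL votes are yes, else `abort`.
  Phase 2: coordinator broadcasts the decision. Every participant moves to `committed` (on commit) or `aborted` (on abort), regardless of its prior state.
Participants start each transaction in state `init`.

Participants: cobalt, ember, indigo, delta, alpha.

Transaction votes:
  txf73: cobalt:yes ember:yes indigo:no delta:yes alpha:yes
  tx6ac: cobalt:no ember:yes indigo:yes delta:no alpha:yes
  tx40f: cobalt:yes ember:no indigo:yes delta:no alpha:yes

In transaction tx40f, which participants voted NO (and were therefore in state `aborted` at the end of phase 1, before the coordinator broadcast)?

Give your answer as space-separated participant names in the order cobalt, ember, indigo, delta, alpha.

Txn tx40f phase 1: cobalt yes -> prepared; ember no -> aborted; indigo yes -> prepared; delta no -> aborted; alpha yes -> prepared

Answer: ember delta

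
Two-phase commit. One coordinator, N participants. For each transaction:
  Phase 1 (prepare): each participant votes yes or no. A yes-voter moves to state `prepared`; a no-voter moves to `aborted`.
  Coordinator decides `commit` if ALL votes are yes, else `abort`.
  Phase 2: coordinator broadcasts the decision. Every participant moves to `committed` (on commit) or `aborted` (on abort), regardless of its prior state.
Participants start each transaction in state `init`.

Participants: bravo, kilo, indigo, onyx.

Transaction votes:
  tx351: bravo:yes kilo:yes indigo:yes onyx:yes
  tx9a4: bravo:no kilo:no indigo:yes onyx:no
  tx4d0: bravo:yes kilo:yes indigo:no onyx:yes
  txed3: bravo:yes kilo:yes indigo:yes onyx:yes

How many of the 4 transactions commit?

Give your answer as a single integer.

tx351: all yes -> commit (commits=1)
tx9a4: no from bravo, kilo, onyx -> abort (commits=1)
tx4d0: no from indigo -> abort (commits=1)
txed3: all yes -> commit (commits=2)

Answer: 2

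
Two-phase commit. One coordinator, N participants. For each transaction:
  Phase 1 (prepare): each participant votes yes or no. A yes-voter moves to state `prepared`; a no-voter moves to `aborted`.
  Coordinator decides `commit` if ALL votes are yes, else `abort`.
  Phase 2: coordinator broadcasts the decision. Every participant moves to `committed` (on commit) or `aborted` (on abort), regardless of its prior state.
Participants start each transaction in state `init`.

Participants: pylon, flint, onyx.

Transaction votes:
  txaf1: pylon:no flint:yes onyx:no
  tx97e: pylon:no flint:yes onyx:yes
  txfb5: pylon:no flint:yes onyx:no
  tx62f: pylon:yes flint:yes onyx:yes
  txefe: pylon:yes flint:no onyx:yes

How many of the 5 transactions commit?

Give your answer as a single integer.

Answer: 1

Derivation:
txaf1: no from pylon, onyx -> abort (commits=0)
tx97e: no from pylon -> abort (commits=0)
txfb5: no from pylon, onyx -> abort (commits=0)
tx62f: all yes -> commit (commits=1)
txefe: no from flint -> abort (commits=1)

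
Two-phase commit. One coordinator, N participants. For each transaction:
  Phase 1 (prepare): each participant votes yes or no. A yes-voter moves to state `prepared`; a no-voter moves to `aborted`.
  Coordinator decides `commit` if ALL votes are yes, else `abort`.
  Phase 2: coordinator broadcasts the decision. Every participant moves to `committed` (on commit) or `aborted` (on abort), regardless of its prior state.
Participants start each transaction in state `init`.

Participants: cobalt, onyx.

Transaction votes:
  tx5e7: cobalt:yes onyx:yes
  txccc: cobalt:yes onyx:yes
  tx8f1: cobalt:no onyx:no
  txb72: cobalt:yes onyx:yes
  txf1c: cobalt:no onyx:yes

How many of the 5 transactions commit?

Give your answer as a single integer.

tx5e7: all yes -> commit (commits=1)
txccc: all yes -> commit (commits=2)
tx8f1: no from cobalt, onyx -> abort (commits=2)
txb72: all yes -> commit (commits=3)
txf1c: no from cobalt -> abort (commits=3)

Answer: 3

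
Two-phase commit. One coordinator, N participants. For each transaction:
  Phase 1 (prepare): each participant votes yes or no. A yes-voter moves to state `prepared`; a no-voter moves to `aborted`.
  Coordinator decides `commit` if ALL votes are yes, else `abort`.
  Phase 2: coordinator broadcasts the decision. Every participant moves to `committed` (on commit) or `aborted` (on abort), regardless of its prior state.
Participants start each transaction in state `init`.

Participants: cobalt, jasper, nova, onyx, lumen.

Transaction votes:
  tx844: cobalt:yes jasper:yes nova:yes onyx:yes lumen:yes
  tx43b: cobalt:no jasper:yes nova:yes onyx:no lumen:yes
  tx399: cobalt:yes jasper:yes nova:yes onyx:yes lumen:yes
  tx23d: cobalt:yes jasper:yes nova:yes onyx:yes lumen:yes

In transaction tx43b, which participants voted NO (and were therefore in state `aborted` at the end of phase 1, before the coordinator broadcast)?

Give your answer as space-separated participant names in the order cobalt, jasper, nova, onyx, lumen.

Txn tx43b phase 1: cobalt no -> aborted; jasper yes -> prepared; nova yes -> prepared; onyx no -> aborted; lumen yes -> prepared

Answer: cobalt onyx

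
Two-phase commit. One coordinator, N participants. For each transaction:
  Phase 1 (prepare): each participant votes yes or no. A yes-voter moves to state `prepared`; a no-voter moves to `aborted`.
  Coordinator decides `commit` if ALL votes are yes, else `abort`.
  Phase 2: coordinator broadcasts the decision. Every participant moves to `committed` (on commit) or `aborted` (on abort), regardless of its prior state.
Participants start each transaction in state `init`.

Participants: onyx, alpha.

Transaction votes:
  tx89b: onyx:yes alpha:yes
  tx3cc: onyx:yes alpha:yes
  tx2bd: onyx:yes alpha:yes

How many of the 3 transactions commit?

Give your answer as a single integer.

tx89b: all yes -> commit (commits=1)
tx3cc: all yes -> commit (commits=2)
tx2bd: all yes -> commit (commits=3)

Answer: 3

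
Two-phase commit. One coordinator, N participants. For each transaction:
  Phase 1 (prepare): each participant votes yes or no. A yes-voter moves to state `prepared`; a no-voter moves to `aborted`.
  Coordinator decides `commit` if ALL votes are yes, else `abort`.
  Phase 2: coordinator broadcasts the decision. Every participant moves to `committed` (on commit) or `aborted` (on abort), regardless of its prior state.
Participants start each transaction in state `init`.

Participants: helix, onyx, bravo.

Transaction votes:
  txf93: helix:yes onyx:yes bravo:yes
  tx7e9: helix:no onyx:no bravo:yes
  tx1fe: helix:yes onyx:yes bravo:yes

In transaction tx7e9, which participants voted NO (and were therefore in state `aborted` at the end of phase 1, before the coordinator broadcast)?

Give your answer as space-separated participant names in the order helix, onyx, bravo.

Txn tx7e9 phase 1: helix no -> aborted; onyx no -> aborted; bravo yes -> prepared

Answer: helix onyx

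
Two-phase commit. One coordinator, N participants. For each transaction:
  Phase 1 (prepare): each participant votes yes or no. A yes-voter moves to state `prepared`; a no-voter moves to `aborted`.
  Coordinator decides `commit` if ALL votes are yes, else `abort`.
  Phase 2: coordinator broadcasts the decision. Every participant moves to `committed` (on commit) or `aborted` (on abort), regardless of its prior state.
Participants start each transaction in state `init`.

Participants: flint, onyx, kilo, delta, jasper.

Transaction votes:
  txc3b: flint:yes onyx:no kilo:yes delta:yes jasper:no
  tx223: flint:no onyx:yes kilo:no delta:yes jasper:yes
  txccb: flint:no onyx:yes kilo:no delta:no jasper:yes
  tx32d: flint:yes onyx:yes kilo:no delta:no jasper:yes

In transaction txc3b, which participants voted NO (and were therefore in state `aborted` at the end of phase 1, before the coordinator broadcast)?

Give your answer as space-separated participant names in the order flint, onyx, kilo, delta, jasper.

Txn txc3b phase 1: flint yes -> prepared; onyx no -> aborted; kilo yes -> prepared; delta yes -> prepared; jasper no -> aborted

Answer: onyx jasper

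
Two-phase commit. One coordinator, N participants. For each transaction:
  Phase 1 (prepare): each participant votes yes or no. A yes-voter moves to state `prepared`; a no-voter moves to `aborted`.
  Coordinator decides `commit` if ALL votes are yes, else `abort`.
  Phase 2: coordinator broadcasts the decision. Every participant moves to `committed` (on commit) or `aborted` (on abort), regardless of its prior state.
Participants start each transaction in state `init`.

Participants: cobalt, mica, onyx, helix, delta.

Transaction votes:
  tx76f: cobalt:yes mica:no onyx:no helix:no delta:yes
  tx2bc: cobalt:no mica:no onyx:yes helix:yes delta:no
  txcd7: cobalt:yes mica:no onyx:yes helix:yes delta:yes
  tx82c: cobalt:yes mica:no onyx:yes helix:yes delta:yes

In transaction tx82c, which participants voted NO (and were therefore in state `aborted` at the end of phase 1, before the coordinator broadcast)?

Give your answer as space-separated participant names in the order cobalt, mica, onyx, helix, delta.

Answer: mica

Derivation:
Txn tx82c phase 1: cobalt yes -> prepared; mica no -> aborted; onyx yes -> prepared; helix yes -> prepared; delta yes -> prepared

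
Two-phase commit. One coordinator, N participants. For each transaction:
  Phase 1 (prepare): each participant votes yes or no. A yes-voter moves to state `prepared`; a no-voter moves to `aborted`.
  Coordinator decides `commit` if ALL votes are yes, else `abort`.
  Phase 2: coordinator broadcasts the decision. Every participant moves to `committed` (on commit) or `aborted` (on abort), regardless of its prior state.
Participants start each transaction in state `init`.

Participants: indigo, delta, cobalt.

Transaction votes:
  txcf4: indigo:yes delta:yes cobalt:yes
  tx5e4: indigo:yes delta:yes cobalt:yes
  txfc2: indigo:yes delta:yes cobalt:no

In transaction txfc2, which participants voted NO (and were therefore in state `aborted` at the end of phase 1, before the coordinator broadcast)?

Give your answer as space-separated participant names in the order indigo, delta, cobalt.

Answer: cobalt

Derivation:
Txn txfc2 phase 1: indigo yes -> prepared; delta yes -> prepared; cobalt no -> aborted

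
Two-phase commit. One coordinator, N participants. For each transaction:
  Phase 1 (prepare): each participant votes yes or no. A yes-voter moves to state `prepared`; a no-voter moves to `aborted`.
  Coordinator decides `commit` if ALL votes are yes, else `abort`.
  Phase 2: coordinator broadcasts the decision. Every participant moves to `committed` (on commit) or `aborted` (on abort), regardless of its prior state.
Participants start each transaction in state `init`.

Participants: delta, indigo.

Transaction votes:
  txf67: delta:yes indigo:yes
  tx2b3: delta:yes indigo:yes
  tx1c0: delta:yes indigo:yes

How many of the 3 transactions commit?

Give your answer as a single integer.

Answer: 3

Derivation:
txf67: all yes -> commit (commits=1)
tx2b3: all yes -> commit (commits=2)
tx1c0: all yes -> commit (commits=3)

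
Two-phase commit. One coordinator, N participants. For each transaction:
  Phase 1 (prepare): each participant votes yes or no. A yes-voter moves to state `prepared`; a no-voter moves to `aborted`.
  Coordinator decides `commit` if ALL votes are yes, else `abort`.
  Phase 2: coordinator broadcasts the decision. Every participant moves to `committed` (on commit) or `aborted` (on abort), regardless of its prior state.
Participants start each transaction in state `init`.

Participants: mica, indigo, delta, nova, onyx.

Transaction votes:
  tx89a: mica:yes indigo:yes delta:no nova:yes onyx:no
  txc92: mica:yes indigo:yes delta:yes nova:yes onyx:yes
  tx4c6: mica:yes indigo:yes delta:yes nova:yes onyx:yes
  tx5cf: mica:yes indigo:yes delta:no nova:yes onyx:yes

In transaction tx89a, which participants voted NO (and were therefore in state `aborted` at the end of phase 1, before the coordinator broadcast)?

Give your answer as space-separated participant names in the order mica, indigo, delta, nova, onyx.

Txn tx89a phase 1: mica yes -> prepared; indigo yes -> prepared; delta no -> aborted; nova yes -> prepared; onyx no -> aborted

Answer: delta onyx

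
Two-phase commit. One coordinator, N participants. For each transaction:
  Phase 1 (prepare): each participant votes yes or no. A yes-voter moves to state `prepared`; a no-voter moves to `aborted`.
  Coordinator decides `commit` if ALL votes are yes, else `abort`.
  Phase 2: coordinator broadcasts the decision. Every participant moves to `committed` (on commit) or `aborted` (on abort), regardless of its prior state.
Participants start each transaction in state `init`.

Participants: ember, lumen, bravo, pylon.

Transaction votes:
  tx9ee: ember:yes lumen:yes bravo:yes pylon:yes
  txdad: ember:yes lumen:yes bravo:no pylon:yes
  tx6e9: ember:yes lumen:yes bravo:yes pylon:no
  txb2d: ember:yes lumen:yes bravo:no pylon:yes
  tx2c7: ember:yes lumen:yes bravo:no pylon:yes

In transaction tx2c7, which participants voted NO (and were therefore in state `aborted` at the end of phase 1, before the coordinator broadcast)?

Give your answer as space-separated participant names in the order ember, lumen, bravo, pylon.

Answer: bravo

Derivation:
Txn tx2c7 phase 1: ember yes -> prepared; lumen yes -> prepared; bravo no -> aborted; pylon yes -> prepared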